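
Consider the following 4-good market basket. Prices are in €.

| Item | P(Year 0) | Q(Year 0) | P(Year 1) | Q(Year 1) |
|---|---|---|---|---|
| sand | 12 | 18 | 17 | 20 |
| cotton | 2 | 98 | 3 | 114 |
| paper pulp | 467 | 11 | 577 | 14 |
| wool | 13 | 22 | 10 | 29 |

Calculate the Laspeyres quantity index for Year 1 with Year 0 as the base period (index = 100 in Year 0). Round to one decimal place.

Laspeyres quantity index uses base-period prices as weights.
ΣP(Year 0)·Q(Year 1) = 12×20 + 2×114 + 467×14 + 13×29 = 240 + 228 + 6538 + 377 = 7383
ΣP(Year 0)·Q(Year 0) = 12×18 + 2×98 + 467×11 + 13×22 = 216 + 196 + 5137 + 286 = 5835
Index = 7383 / 5835 × 100 = 126.5296

126.5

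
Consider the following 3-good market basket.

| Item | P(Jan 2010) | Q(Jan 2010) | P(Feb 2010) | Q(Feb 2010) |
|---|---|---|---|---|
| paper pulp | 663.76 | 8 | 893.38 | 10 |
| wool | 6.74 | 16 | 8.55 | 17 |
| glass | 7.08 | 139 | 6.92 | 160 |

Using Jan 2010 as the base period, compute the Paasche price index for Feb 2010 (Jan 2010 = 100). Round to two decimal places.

Paasche price index uses current-period quantities as weights.
ΣP(Feb 2010)·Q(Feb 2010) = 893.38×10 + 8.55×17 + 6.92×160 = 8933.8 + 145.35 + 1107.2 = 10186.35
ΣP(Jan 2010)·Q(Feb 2010) = 663.76×10 + 6.74×17 + 7.08×160 = 6637.6 + 114.58 + 1132.8 = 7884.98
Index = 10186.35 / 7884.98 × 100 = 129.1868

129.19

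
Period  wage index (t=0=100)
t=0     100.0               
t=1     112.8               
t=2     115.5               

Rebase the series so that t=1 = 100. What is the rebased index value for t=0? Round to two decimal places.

Rebased(t=0) = 100.0 / 112.8 × 100 = 88.6525

88.65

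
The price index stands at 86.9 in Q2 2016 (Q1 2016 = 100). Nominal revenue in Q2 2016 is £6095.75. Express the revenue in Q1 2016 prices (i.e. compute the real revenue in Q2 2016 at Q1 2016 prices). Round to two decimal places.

7014.67

Real = Nominal ÷ (Index/100) = 6095.75 ÷ (86.9/100)
     = 6095.75 ÷ 0.869 = 7014.6720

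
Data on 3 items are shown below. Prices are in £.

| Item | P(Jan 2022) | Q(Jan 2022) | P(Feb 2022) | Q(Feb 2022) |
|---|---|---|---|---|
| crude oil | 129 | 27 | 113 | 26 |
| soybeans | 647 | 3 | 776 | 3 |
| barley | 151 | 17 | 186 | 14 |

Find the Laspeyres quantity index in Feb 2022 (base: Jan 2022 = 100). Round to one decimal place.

Laspeyres quantity index uses base-period prices as weights.
ΣP(Jan 2022)·Q(Feb 2022) = 129×26 + 647×3 + 151×14 = 3354 + 1941 + 2114 = 7409
ΣP(Jan 2022)·Q(Jan 2022) = 129×27 + 647×3 + 151×17 = 3483 + 1941 + 2567 = 7991
Index = 7409 / 7991 × 100 = 92.7168

92.7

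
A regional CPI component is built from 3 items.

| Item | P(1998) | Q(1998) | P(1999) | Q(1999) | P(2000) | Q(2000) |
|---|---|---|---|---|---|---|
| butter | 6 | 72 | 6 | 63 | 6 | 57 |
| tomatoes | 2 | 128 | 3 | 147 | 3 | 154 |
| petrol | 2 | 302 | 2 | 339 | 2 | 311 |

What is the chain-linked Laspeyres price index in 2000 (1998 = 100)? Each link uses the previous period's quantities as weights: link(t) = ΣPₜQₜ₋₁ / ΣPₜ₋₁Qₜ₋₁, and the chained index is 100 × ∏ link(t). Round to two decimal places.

109.91

Link 1998→1999:
ΣP(1999)Q(1998) = 6×72 + 3×128 + 2×302 = 432 + 384 + 604 = 1420
ΣP(1998)Q(1998) = 6×72 + 2×128 + 2×302 = 432 + 256 + 604 = 1292
link = 1420/1292 = 1.099071
Link 1999→2000:
ΣP(2000)Q(1999) = 6×63 + 3×147 + 2×339 = 378 + 441 + 678 = 1497
ΣP(1999)Q(1999) = 6×63 + 3×147 + 2×339 = 378 + 441 + 678 = 1497
link = 1497/1497 = 1.000000
Chained index = 100 × 1.099071 × 1.000000 = 109.9071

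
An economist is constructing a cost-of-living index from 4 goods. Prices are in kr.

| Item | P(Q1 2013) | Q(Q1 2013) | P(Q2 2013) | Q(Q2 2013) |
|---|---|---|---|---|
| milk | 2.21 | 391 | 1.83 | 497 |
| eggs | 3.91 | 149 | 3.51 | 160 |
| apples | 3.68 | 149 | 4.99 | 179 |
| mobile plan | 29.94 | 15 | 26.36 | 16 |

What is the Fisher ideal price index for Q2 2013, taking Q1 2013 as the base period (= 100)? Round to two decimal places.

Laspeyres component (base-period weights):
ΣP(Q2 2013)Q(Q1 2013) = 1.83×391 + 3.51×149 + 4.99×149 + 26.36×15 = 715.53 + 522.99 + 743.51 + 395.4 = 2377.43
ΣP(Q1 2013)Q(Q1 2013) = 2.21×391 + 3.91×149 + 3.68×149 + 29.94×15 = 864.11 + 582.59 + 548.32 + 449.1 = 2444.12
L = 2377.43 / 2444.12 × 100 = 97.2714
Paasche component (current-period weights):
ΣP(Q2 2013)Q(Q2 2013) = 1.83×497 + 3.51×160 + 4.99×179 + 26.36×16 = 909.51 + 561.6 + 893.21 + 421.76 = 2786.08
ΣP(Q1 2013)Q(Q2 2013) = 2.21×497 + 3.91×160 + 3.68×179 + 29.94×16 = 1098.37 + 625.6 + 658.72 + 479.04 = 2861.73
P = 2786.08 / 2861.73 × 100 = 97.3565
Fisher = √(L × P) = √(97.2714 × 97.3565) = 97.3139

97.31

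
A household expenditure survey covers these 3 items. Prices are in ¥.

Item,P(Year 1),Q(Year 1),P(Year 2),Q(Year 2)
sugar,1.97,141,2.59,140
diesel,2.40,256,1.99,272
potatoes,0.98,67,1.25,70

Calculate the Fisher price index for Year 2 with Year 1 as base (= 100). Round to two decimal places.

Laspeyres component (base-period weights):
ΣP(Year 2)Q(Year 1) = 2.59×141 + 1.99×256 + 1.25×67 = 365.19 + 509.44 + 83.75 = 958.38
ΣP(Year 1)Q(Year 1) = 1.97×141 + 2.40×256 + 0.98×67 = 277.77 + 614.4 + 65.66 = 957.83
L = 958.38 / 957.83 × 100 = 100.0574
Paasche component (current-period weights):
ΣP(Year 2)Q(Year 2) = 2.59×140 + 1.99×272 + 1.25×70 = 362.6 + 541.28 + 87.5 = 991.38
ΣP(Year 1)Q(Year 2) = 1.97×140 + 2.40×272 + 0.98×70 = 275.8 + 652.8 + 68.6 = 997.2
P = 991.38 / 997.2 × 100 = 99.4164
Fisher = √(L × P) = √(100.0574 × 99.4164) = 99.7364

99.74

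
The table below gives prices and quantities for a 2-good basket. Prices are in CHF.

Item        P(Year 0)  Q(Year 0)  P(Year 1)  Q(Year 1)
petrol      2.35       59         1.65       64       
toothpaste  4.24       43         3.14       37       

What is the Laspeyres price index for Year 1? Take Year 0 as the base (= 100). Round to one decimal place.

Laspeyres price index uses base-period quantities as weights.
ΣP(Year 1)·Q(Year 0) = 1.65×59 + 3.14×43 = 97.35 + 135.02 = 232.37
ΣP(Year 0)·Q(Year 0) = 2.35×59 + 4.24×43 = 138.65 + 182.32 = 320.97
Index = 232.37 / 320.97 × 100 = 72.3962

72.4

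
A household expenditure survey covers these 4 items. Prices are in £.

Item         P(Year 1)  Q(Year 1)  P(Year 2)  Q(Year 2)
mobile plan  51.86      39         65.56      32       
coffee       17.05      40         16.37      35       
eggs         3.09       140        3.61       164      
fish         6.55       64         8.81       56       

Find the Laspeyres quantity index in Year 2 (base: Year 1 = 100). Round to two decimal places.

88.01

Laspeyres quantity index uses base-period prices as weights.
ΣP(Year 1)·Q(Year 2) = 51.86×32 + 17.05×35 + 3.09×164 + 6.55×56 = 1659.52 + 596.75 + 506.76 + 366.8 = 3129.83
ΣP(Year 1)·Q(Year 1) = 51.86×39 + 17.05×40 + 3.09×140 + 6.55×64 = 2022.54 + 682 + 432.6 + 419.2 = 3556.34
Index = 3129.83 / 3556.34 × 100 = 88.0071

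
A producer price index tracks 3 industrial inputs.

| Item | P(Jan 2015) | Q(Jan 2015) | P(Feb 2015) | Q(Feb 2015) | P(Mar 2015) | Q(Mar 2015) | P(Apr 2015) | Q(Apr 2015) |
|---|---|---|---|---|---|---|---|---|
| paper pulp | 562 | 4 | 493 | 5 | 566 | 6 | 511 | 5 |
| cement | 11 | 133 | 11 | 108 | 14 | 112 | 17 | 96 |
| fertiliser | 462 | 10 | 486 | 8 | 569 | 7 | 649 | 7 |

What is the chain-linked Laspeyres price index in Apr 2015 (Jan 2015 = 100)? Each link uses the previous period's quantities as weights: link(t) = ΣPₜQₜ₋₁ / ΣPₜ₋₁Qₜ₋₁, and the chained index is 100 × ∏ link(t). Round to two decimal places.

124.86

Link Jan 2015→Feb 2015:
ΣP(Feb 2015)Q(Jan 2015) = 493×4 + 11×133 + 486×10 = 1972 + 1463 + 4860 = 8295
ΣP(Jan 2015)Q(Jan 2015) = 562×4 + 11×133 + 462×10 = 2248 + 1463 + 4620 = 8331
link = 8295/8331 = 0.995679
Link Feb 2015→Mar 2015:
ΣP(Mar 2015)Q(Feb 2015) = 566×5 + 14×108 + 569×8 = 2830 + 1512 + 4552 = 8894
ΣP(Feb 2015)Q(Feb 2015) = 493×5 + 11×108 + 486×8 = 2465 + 1188 + 3888 = 7541
link = 8894/7541 = 1.179419
Link Mar 2015→Apr 2015:
ΣP(Apr 2015)Q(Mar 2015) = 511×6 + 17×112 + 649×7 = 3066 + 1904 + 4543 = 9513
ΣP(Mar 2015)Q(Mar 2015) = 566×6 + 14×112 + 569×7 = 3396 + 1568 + 3983 = 8947
link = 9513/8947 = 1.063261
Chained index = 100 × 0.995679 × 1.179419 × 1.063261 = 124.8612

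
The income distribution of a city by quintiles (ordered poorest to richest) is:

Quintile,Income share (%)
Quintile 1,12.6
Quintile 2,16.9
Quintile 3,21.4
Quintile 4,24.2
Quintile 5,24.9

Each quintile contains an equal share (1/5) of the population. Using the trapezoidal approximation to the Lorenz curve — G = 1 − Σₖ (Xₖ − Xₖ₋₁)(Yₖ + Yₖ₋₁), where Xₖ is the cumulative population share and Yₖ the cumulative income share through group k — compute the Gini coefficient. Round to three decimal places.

0.128

Cumulative income shares Yₖ: 0.1260, 0.2950, 0.5090, 0.7510, 1.0000
Σ (Xₖ−Xₖ₋₁)(Yₖ+Yₖ₋₁) = (1/5)(0.1260+0.0000) + (1/5)(0.2950+0.1260) + (1/5)(0.5090+0.2950) + (1/5)(0.7510+0.5090) + (1/5)(1.0000+0.7510)
  = 0.0252 + 0.0842 + 0.1608 + 0.2520 + 0.3502 = 0.8724
G = 1 − 0.8724 = 0.1276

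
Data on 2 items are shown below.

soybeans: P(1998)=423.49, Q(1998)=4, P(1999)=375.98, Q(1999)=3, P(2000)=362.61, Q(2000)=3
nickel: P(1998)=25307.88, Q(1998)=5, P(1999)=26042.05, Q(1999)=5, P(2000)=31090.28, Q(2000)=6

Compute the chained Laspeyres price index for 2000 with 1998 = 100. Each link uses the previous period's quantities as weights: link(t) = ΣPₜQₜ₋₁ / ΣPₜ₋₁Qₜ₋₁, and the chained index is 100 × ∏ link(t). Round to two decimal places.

Link 1998→1999:
ΣP(1999)Q(1998) = 375.98×4 + 26042.05×5 = 1503.92 + 130210.25 = 131714.17
ΣP(1998)Q(1998) = 423.49×4 + 25307.88×5 = 1693.96 + 126539.4 = 128233.36
link = 131714.17/128233.36 = 1.027144
Link 1999→2000:
ΣP(2000)Q(1999) = 362.61×3 + 31090.28×5 = 1087.83 + 155451.4 = 156539.23
ΣP(1999)Q(1999) = 375.98×3 + 26042.05×5 = 1127.94 + 130210.25 = 131338.19
link = 156539.23/131338.19 = 1.191879
Chained index = 100 × 1.027144 × 1.191879 = 122.4232

122.42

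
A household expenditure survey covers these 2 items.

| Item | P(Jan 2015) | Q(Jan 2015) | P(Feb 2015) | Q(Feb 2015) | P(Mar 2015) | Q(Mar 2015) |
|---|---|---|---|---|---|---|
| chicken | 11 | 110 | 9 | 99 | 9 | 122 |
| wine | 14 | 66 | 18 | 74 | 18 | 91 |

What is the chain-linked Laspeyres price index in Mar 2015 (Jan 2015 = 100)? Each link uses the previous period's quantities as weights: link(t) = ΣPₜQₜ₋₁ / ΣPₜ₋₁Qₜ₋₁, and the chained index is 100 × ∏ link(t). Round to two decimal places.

102.06

Link Jan 2015→Feb 2015:
ΣP(Feb 2015)Q(Jan 2015) = 9×110 + 18×66 = 990 + 1188 = 2178
ΣP(Jan 2015)Q(Jan 2015) = 11×110 + 14×66 = 1210 + 924 = 2134
link = 2178/2134 = 1.020619
Link Feb 2015→Mar 2015:
ΣP(Mar 2015)Q(Feb 2015) = 9×99 + 18×74 = 891 + 1332 = 2223
ΣP(Feb 2015)Q(Feb 2015) = 9×99 + 18×74 = 891 + 1332 = 2223
link = 2223/2223 = 1.000000
Chained index = 100 × 1.020619 × 1.000000 = 102.0619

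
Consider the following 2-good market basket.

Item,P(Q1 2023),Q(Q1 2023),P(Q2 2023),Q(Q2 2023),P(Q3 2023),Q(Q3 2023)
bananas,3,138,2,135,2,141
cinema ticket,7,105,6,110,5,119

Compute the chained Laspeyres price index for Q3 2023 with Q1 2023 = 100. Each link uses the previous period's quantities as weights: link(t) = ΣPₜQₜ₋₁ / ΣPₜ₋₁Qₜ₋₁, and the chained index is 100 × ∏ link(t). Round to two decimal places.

69.52

Link Q1 2023→Q2 2023:
ΣP(Q2 2023)Q(Q1 2023) = 2×138 + 6×105 = 276 + 630 = 906
ΣP(Q1 2023)Q(Q1 2023) = 3×138 + 7×105 = 414 + 735 = 1149
link = 906/1149 = 0.788512
Link Q2 2023→Q3 2023:
ΣP(Q3 2023)Q(Q2 2023) = 2×135 + 5×110 = 270 + 550 = 820
ΣP(Q2 2023)Q(Q2 2023) = 2×135 + 6×110 = 270 + 660 = 930
link = 820/930 = 0.881720
Chained index = 100 × 0.788512 × 0.881720 = 69.5247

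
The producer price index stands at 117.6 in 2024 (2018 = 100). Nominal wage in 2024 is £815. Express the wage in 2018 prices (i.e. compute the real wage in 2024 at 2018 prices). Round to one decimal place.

Real = Nominal ÷ (Index/100) = 815 ÷ (117.6/100)
     = 815 ÷ 1.176 = 693.0272

693.0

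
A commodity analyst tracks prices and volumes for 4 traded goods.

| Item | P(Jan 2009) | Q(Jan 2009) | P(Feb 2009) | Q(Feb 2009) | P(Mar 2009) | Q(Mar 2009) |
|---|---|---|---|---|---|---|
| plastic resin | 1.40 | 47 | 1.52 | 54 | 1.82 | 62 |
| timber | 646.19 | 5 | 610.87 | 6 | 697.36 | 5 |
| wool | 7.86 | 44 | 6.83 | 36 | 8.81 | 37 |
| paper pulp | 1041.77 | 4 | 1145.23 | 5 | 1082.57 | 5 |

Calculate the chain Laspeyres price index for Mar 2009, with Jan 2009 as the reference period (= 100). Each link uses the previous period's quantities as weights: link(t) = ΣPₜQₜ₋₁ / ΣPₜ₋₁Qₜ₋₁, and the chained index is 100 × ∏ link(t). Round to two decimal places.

105.62

Link Jan 2009→Feb 2009:
ΣP(Feb 2009)Q(Jan 2009) = 1.52×47 + 610.87×5 + 6.83×44 + 1145.23×4 = 71.44 + 3054.35 + 300.52 + 4580.92 = 8007.23
ΣP(Jan 2009)Q(Jan 2009) = 1.40×47 + 646.19×5 + 7.86×44 + 1041.77×4 = 65.8 + 3230.95 + 345.84 + 4167.08 = 7809.67
link = 8007.23/7809.67 = 1.025297
Link Feb 2009→Mar 2009:
ΣP(Mar 2009)Q(Feb 2009) = 1.82×54 + 697.36×6 + 8.81×36 + 1082.57×5 = 98.28 + 4184.16 + 317.16 + 5412.85 = 10012.45
ΣP(Feb 2009)Q(Feb 2009) = 1.52×54 + 610.87×6 + 6.83×36 + 1145.23×5 = 82.08 + 3665.22 + 245.88 + 5726.15 = 9719.33
link = 10012.45/9719.33 = 1.030158
Chained index = 100 × 1.025297 × 1.030158 = 105.6218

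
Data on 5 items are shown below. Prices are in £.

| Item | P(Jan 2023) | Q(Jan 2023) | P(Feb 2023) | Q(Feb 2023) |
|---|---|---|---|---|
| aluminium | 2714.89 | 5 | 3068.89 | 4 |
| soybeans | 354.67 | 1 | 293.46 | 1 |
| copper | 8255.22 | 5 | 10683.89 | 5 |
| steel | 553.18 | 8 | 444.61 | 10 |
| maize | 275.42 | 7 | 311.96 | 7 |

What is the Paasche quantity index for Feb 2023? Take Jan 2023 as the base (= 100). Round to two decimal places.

97.09

Paasche quantity index uses current-period prices as weights.
ΣP(Feb 2023)·Q(Feb 2023) = 3068.89×4 + 293.46×1 + 10683.89×5 + 444.61×10 + 311.96×7 = 12275.56 + 293.46 + 53419.45 + 4446.1 + 2183.72 = 72618.29
ΣP(Feb 2023)·Q(Jan 2023) = 3068.89×5 + 293.46×1 + 10683.89×5 + 444.61×8 + 311.96×7 = 15344.45 + 293.46 + 53419.45 + 3556.88 + 2183.72 = 74797.96
Index = 72618.29 / 74797.96 × 100 = 97.0859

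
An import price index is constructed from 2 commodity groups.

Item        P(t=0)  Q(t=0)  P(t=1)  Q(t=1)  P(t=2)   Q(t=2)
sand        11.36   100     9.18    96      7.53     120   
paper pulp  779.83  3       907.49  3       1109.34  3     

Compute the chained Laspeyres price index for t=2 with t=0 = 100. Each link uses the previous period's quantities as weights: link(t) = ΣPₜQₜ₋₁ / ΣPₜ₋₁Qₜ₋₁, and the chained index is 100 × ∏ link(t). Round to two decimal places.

117.74

Link t=0→t=1:
ΣP(t=1)Q(t=0) = 9.18×100 + 907.49×3 = 918 + 2722.47 = 3640.47
ΣP(t=0)Q(t=0) = 11.36×100 + 779.83×3 = 1136 + 2339.49 = 3475.49
link = 3640.47/3475.49 = 1.047470
Link t=1→t=2:
ΣP(t=2)Q(t=1) = 7.53×96 + 1109.34×3 = 722.88 + 3328.02 = 4050.9
ΣP(t=1)Q(t=1) = 9.18×96 + 907.49×3 = 881.28 + 2722.47 = 3603.75
link = 4050.9/3603.75 = 1.124079
Chained index = 100 × 1.047470 × 1.124079 = 117.7439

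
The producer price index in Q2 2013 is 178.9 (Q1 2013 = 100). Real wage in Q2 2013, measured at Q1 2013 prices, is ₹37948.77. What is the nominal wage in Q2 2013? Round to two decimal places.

Nominal = Real × (Index/100) = 37948.77 × (178.9/100)
        = 37948.77 × 1.789 = 67890.3495

67890.35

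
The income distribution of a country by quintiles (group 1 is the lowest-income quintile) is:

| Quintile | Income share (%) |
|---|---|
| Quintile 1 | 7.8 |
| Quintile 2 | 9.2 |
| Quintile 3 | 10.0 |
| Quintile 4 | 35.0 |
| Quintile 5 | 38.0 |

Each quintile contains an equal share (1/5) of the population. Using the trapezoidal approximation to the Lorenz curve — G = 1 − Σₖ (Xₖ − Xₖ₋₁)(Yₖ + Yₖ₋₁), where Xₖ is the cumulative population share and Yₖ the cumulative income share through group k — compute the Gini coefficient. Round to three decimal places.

Cumulative income shares Yₖ: 0.0780, 0.1700, 0.2700, 0.6200, 1.0000
Σ (Xₖ−Xₖ₋₁)(Yₖ+Yₖ₋₁) = (1/5)(0.0780+0.0000) + (1/5)(0.1700+0.0780) + (1/5)(0.2700+0.1700) + (1/5)(0.6200+0.2700) + (1/5)(1.0000+0.6200)
  = 0.0156 + 0.0496 + 0.0880 + 0.1780 + 0.3240 = 0.6552
G = 1 − 0.6552 = 0.3448

0.345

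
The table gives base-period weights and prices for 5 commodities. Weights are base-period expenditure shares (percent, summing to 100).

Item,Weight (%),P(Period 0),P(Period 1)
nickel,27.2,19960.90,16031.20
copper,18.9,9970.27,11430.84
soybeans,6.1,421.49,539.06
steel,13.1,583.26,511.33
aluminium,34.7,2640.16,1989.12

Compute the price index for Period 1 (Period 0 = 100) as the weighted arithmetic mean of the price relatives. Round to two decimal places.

nickel: 27.2 × (16031.20/19960.90) = 27.2 × 0.803130 = 21.8451
copper: 18.9 × (11430.84/9970.27) = 18.9 × 1.146493 = 21.6687
soybeans: 6.1 × (539.06/421.49) = 6.1 × 1.278939 = 7.8015
steel: 13.1 × (511.33/583.26) = 13.1 × 0.876676 = 11.4845
aluminium: 34.7 × (1989.12/2640.16) = 34.7 × 0.753409 = 26.1433
Index = Σ wᵢ·(p₁ᵢ/p₀ᵢ) = 21.8451 + 21.6687 + 7.8015 + 11.4845 + 26.1433 = 88.9431

88.94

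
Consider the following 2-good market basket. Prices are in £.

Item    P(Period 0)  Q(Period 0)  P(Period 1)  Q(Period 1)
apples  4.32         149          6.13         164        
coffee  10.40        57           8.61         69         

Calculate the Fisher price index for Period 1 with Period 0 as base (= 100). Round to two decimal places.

112.85

Laspeyres component (base-period weights):
ΣP(Period 1)Q(Period 0) = 6.13×149 + 8.61×57 = 913.37 + 490.77 = 1404.14
ΣP(Period 0)Q(Period 0) = 4.32×149 + 10.40×57 = 643.68 + 592.8 = 1236.48
L = 1404.14 / 1236.48 × 100 = 113.5595
Paasche component (current-period weights):
ΣP(Period 1)Q(Period 1) = 6.13×164 + 8.61×69 = 1005.32 + 594.09 = 1599.41
ΣP(Period 0)Q(Period 1) = 4.32×164 + 10.40×69 = 708.48 + 717.6 = 1426.08
P = 1599.41 / 1426.08 × 100 = 112.1543
Fisher = √(L × P) = √(113.5595 × 112.1543) = 112.8547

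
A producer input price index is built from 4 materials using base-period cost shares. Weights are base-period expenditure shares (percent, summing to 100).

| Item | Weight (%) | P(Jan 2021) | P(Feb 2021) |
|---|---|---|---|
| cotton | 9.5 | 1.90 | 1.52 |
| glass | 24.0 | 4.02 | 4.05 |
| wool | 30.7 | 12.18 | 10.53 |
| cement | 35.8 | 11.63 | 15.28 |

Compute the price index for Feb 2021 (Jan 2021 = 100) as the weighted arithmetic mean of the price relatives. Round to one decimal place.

105.4

cotton: 9.5 × (1.52/1.90) = 9.5 × 0.800000 = 7.6000
glass: 24.0 × (4.05/4.02) = 24.0 × 1.007463 = 24.1791
wool: 30.7 × (10.53/12.18) = 30.7 × 0.864532 = 26.5411
cement: 35.8 × (15.28/11.63) = 35.8 × 1.313844 = 47.0356
Index = Σ wᵢ·(p₁ᵢ/p₀ᵢ) = 7.6000 + 24.1791 + 26.5411 + 47.0356 = 105.3558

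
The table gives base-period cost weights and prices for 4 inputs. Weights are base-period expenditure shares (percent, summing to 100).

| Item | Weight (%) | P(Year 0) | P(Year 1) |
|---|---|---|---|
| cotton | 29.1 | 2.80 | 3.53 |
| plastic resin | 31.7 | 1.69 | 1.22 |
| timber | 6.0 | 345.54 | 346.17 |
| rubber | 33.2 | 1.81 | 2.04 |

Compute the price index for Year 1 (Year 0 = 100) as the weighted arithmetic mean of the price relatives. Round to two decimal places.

103.00

cotton: 29.1 × (3.53/2.80) = 29.1 × 1.260714 = 36.6868
plastic resin: 31.7 × (1.22/1.69) = 31.7 × 0.721893 = 22.8840
timber: 6.0 × (346.17/345.54) = 6.0 × 1.001823 = 6.0109
rubber: 33.2 × (2.04/1.81) = 33.2 × 1.127072 = 37.4188
Index = Σ wᵢ·(p₁ᵢ/p₀ᵢ) = 36.6868 + 22.8840 + 6.0109 + 37.4188 = 103.0005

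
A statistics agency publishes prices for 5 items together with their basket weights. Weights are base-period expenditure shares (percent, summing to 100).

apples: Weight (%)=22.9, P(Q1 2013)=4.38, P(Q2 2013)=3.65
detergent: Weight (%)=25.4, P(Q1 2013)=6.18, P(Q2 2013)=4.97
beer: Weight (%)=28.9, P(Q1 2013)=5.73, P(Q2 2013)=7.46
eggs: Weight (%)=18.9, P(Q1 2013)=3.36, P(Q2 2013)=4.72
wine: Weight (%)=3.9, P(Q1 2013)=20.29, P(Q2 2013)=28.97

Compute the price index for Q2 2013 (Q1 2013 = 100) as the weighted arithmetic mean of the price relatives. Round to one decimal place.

109.3

apples: 22.9 × (3.65/4.38) = 22.9 × 0.833333 = 19.0833
detergent: 25.4 × (4.97/6.18) = 25.4 × 0.804207 = 20.4269
beer: 28.9 × (7.46/5.73) = 28.9 × 1.301920 = 37.6255
eggs: 18.9 × (4.72/3.36) = 18.9 × 1.404762 = 26.5500
wine: 3.9 × (28.97/20.29) = 3.9 × 1.427797 = 5.5684
Index = Σ wᵢ·(p₁ᵢ/p₀ᵢ) = 19.0833 + 20.4269 + 37.6255 + 26.5500 + 5.5684 = 109.2541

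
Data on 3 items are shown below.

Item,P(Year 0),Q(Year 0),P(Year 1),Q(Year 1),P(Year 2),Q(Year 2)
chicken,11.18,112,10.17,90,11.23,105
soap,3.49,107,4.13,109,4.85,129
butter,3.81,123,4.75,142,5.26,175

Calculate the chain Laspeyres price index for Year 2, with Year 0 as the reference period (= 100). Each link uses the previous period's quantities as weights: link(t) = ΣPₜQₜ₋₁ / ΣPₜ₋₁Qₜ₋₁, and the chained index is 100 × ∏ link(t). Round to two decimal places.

Link Year 0→Year 1:
ΣP(Year 1)Q(Year 0) = 10.17×112 + 4.13×107 + 4.75×123 = 1139.04 + 441.91 + 584.25 = 2165.2
ΣP(Year 0)Q(Year 0) = 11.18×112 + 3.49×107 + 3.81×123 = 1252.16 + 373.43 + 468.63 = 2094.22
link = 2165.2/2094.22 = 1.033893
Link Year 1→Year 2:
ΣP(Year 2)Q(Year 1) = 11.23×90 + 4.85×109 + 5.26×142 = 1010.7 + 528.65 + 746.92 = 2286.27
ΣP(Year 1)Q(Year 1) = 10.17×90 + 4.13×109 + 4.75×142 = 915.3 + 450.17 + 674.5 = 2039.97
link = 2286.27/2039.97 = 1.120737
Chained index = 100 × 1.033893 × 1.120737 = 115.8723

115.87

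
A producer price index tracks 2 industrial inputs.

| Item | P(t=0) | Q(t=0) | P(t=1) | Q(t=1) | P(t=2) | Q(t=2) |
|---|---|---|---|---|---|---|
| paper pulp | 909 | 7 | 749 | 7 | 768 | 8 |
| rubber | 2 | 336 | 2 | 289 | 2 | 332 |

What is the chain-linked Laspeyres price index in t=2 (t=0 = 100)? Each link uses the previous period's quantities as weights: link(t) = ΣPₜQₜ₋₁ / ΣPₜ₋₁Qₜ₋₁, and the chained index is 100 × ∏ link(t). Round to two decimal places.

86.00

Link t=0→t=1:
ΣP(t=1)Q(t=0) = 749×7 + 2×336 = 5243 + 672 = 5915
ΣP(t=0)Q(t=0) = 909×7 + 2×336 = 6363 + 672 = 7035
link = 5915/7035 = 0.840796
Link t=1→t=2:
ΣP(t=2)Q(t=1) = 768×7 + 2×289 = 5376 + 578 = 5954
ΣP(t=1)Q(t=1) = 749×7 + 2×289 = 5243 + 578 = 5821
link = 5954/5821 = 1.022848
Chained index = 100 × 0.840796 × 1.022848 = 86.0007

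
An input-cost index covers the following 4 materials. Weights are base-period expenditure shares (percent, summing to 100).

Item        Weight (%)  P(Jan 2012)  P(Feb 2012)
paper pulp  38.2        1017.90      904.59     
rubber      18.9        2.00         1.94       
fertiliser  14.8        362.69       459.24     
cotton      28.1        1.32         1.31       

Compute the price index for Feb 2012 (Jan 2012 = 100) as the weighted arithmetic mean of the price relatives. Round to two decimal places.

98.91

paper pulp: 38.2 × (904.59/1017.90) = 38.2 × 0.888683 = 33.9477
rubber: 18.9 × (1.94/2.00) = 18.9 × 0.970000 = 18.3330
fertiliser: 14.8 × (459.24/362.69) = 14.8 × 1.266205 = 18.7398
cotton: 28.1 × (1.31/1.32) = 28.1 × 0.992424 = 27.8871
Index = Σ wᵢ·(p₁ᵢ/p₀ᵢ) = 33.9477 + 18.3330 + 18.7398 + 27.8871 = 98.9076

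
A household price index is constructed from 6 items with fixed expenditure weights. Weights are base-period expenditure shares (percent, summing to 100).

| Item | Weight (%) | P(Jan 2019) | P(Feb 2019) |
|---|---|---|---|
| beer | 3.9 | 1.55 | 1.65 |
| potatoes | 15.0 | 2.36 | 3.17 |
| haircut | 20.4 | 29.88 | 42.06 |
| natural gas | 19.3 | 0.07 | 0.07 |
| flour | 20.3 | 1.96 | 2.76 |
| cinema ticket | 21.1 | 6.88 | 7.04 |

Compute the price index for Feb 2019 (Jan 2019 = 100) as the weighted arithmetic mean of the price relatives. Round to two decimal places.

beer: 3.9 × (1.65/1.55) = 3.9 × 1.064516 = 4.1516
potatoes: 15.0 × (3.17/2.36) = 15.0 × 1.343220 = 20.1483
haircut: 20.4 × (42.06/29.88) = 20.4 × 1.407631 = 28.7157
natural gas: 19.3 × (0.07/0.07) = 19.3 × 1.000000 = 19.3000
flour: 20.3 × (2.76/1.96) = 20.3 × 1.408163 = 28.5857
cinema ticket: 21.1 × (7.04/6.88) = 21.1 × 1.023256 = 21.5907
Index = Σ wᵢ·(p₁ᵢ/p₀ᵢ) = 4.1516 + 20.1483 + 28.7157 + 19.3000 + 28.5857 + 21.5907 = 122.4920

122.49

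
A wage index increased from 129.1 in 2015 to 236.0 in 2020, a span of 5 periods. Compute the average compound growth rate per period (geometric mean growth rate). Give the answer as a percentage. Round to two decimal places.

Growth factor = (236.0/129.1)^(1/5) = (1.828040)^(1/5) = 1.128229
Growth rate = 1.128229 − 1 = 0.128229 = 12.8229%

12.82%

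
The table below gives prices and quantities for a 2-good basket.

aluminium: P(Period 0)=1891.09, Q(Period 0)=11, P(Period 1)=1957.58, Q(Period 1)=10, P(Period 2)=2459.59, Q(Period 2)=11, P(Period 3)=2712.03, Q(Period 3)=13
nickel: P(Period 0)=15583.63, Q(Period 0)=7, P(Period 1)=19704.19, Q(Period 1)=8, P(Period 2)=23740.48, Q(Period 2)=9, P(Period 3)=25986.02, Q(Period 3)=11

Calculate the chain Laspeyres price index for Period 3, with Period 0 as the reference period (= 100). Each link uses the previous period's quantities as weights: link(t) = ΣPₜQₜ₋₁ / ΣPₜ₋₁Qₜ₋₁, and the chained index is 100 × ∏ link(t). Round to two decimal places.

162.81

Link Period 0→Period 1:
ΣP(Period 1)Q(Period 0) = 1957.58×11 + 19704.19×7 = 21533.38 + 137929.33 = 159462.71
ΣP(Period 0)Q(Period 0) = 1891.09×11 + 15583.63×7 = 20801.99 + 109085.41 = 129887.4
link = 159462.71/129887.4 = 1.227700
Link Period 1→Period 2:
ΣP(Period 2)Q(Period 1) = 2459.59×10 + 23740.48×8 = 24595.9 + 189923.84 = 214519.74
ΣP(Period 1)Q(Period 1) = 1957.58×10 + 19704.19×8 = 19575.8 + 157633.52 = 177209.32
link = 214519.74/177209.32 = 1.210544
Link Period 2→Period 3:
ΣP(Period 3)Q(Period 2) = 2712.03×11 + 25986.02×9 = 29832.33 + 233874.18 = 263706.51
ΣP(Period 2)Q(Period 2) = 2459.59×11 + 23740.48×9 = 27055.49 + 213664.32 = 240719.81
link = 263706.51/240719.81 = 1.095492
Chained index = 100 × 1.227700 × 1.210544 × 1.095492 = 162.8103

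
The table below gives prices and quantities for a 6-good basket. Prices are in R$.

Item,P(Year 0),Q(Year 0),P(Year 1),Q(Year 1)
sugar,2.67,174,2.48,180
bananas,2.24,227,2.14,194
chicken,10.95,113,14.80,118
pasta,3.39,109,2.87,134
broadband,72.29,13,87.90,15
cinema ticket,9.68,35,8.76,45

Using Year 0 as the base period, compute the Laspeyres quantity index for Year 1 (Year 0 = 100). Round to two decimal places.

Laspeyres quantity index uses base-period prices as weights.
ΣP(Year 0)·Q(Year 1) = 2.67×180 + 2.24×194 + 10.95×118 + 3.39×134 + 72.29×15 + 9.68×45 = 480.6 + 434.56 + 1292.1 + 454.26 + 1084.35 + 435.6 = 4181.47
ΣP(Year 0)·Q(Year 0) = 2.67×174 + 2.24×227 + 10.95×113 + 3.39×109 + 72.29×13 + 9.68×35 = 464.58 + 508.48 + 1237.35 + 369.51 + 939.77 + 338.8 = 3858.49
Index = 4181.47 / 3858.49 × 100 = 108.3706

108.37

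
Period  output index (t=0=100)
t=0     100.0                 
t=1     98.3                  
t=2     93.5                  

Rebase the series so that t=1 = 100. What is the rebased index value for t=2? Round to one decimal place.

95.1

Rebased(t=2) = 93.5 / 98.3 × 100 = 95.1170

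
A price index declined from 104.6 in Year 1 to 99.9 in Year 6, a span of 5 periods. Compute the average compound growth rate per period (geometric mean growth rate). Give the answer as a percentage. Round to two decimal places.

-0.92%

Growth factor = (99.9/104.6)^(1/5) = (0.955067)^(1/5) = 0.990847
Growth rate = 0.990847 − 1 = -0.009153 = -0.9153%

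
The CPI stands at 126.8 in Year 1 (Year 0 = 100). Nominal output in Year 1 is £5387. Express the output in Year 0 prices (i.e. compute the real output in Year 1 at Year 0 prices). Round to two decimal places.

Real = Nominal ÷ (Index/100) = 5387 ÷ (126.8/100)
     = 5387 ÷ 1.268 = 4248.4227

4248.42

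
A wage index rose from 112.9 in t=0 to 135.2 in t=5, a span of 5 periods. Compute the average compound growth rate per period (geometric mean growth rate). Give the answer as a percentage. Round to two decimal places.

Growth factor = (135.2/112.9)^(1/5) = (1.197520)^(1/5) = 1.036708
Growth rate = 1.036708 − 1 = 0.036708 = 3.6708%

3.67%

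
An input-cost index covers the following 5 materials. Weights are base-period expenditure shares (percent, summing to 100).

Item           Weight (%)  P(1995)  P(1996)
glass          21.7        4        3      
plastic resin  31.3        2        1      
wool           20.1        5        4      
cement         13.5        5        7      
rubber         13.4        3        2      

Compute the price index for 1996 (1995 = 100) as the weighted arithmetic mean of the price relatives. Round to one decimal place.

75.8

glass: 21.7 × (3/4) = 21.7 × 0.750000 = 16.2750
plastic resin: 31.3 × (1/2) = 31.3 × 0.500000 = 15.6500
wool: 20.1 × (4/5) = 20.1 × 0.800000 = 16.0800
cement: 13.5 × (7/5) = 13.5 × 1.400000 = 18.9000
rubber: 13.4 × (2/3) = 13.4 × 0.666667 = 8.9333
Index = Σ wᵢ·(p₁ᵢ/p₀ᵢ) = 16.2750 + 15.6500 + 16.0800 + 18.9000 + 8.9333 = 75.8383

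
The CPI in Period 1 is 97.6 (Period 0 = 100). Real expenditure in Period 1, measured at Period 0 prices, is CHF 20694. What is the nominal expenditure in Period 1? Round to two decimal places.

20197.34

Nominal = Real × (Index/100) = 20694 × (97.6/100)
        = 20694 × 0.976 = 20197.3440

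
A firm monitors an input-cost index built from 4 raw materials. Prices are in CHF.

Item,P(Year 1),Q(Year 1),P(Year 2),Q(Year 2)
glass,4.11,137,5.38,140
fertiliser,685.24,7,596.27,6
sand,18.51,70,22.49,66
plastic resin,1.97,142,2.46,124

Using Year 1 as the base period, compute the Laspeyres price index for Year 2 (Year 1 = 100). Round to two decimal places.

Laspeyres price index uses base-period quantities as weights.
ΣP(Year 2)·Q(Year 1) = 5.38×137 + 596.27×7 + 22.49×70 + 2.46×142 = 737.06 + 4173.89 + 1574.3 + 349.32 = 6834.57
ΣP(Year 1)·Q(Year 1) = 4.11×137 + 685.24×7 + 18.51×70 + 1.97×142 = 563.07 + 4796.68 + 1295.7 + 279.74 = 6935.19
Index = 6834.57 / 6935.19 × 100 = 98.5491

98.55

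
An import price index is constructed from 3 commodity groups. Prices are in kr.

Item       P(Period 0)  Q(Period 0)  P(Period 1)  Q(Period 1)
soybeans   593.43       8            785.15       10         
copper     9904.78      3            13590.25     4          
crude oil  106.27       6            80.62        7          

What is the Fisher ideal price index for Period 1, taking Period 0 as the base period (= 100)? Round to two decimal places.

135.51

Laspeyres component (base-period weights):
ΣP(Period 1)Q(Period 0) = 785.15×8 + 13590.25×3 + 80.62×6 = 6281.2 + 40770.75 + 483.72 = 47535.67
ΣP(Period 0)Q(Period 0) = 593.43×8 + 9904.78×3 + 106.27×6 = 4747.44 + 29714.34 + 637.62 = 35099.4
L = 47535.67 / 35099.4 × 100 = 135.4316
Paasche component (current-period weights):
ΣP(Period 1)Q(Period 1) = 785.15×10 + 13590.25×4 + 80.62×7 = 7851.5 + 54361 + 564.34 = 62776.84
ΣP(Period 0)Q(Period 1) = 593.43×10 + 9904.78×4 + 106.27×7 = 5934.3 + 39619.12 + 743.89 = 46297.31
P = 62776.84 / 46297.31 × 100 = 135.5950
Fisher = √(L × P) = √(135.4316 × 135.5950) = 135.5133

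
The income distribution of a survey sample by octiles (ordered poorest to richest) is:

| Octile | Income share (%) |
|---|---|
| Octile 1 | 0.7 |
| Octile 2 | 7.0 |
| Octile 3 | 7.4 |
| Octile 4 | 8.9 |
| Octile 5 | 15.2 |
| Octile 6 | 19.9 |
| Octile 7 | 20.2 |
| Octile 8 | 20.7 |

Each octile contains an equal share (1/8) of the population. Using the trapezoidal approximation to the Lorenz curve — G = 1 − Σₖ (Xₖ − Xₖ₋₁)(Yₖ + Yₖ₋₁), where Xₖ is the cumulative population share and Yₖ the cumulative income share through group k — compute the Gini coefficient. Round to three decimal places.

Cumulative income shares Yₖ: 0.0070, 0.0770, 0.1510, 0.2400, 0.3920, 0.5910, 0.7930, 1.0000
Σ (Xₖ−Xₖ₋₁)(Yₖ+Yₖ₋₁) = (1/8)(0.0070+0.0000) + (1/8)(0.0770+0.0070) + (1/8)(0.1510+0.0770) + (1/8)(0.2400+0.1510) + (1/8)(0.3920+0.2400) + (1/8)(0.5910+0.3920) + (1/8)(0.7930+0.5910) + (1/8)(1.0000+0.7930)
  = 0.0009 + 0.0105 + 0.0285 + 0.0489 + 0.0790 + 0.1229 + 0.1730 + 0.2241 = 0.6877
G = 1 − 0.6877 = 0.3123

0.312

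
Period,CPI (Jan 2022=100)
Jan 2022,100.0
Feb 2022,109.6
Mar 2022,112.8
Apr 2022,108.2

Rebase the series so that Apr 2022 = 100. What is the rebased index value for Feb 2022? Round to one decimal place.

101.3

Rebased(Feb 2022) = 109.6 / 108.2 × 100 = 101.2939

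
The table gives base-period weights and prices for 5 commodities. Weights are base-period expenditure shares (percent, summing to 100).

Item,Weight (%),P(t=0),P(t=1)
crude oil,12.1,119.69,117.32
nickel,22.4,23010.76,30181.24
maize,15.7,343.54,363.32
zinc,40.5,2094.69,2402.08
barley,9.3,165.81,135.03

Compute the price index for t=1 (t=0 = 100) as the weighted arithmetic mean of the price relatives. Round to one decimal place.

crude oil: 12.1 × (117.32/119.69) = 12.1 × 0.980199 = 11.8604
nickel: 22.4 × (30181.24/23010.76) = 22.4 × 1.311614 = 29.3802
maize: 15.7 × (363.32/343.54) = 15.7 × 1.057577 = 16.6040
zinc: 40.5 × (2402.08/2094.69) = 40.5 × 1.146747 = 46.4433
barley: 9.3 × (135.03/165.81) = 9.3 × 0.814366 = 7.5736
Index = Σ wᵢ·(p₁ᵢ/p₀ᵢ) = 11.8604 + 29.3802 + 16.6040 + 46.4433 + 7.5736 = 111.8614

111.9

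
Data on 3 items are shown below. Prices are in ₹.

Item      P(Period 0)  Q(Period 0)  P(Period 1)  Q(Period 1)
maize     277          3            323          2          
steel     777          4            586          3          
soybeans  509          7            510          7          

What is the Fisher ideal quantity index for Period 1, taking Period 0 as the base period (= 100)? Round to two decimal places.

Laspeyres component (base-period weights):
ΣP(Period 0)Q(Period 1) = 277×2 + 777×3 + 509×7 = 554 + 2331 + 3563 = 6448
ΣP(Period 0)Q(Period 0) = 277×3 + 777×4 + 509×7 = 831 + 3108 + 3563 = 7502
L = 6448 / 7502 × 100 = 85.9504
Paasche component (current-period weights):
ΣP(Period 1)Q(Period 1) = 323×2 + 586×3 + 510×7 = 646 + 1758 + 3570 = 5974
ΣP(Period 1)Q(Period 0) = 323×3 + 586×4 + 510×7 = 969 + 2344 + 3570 = 6883
P = 5974 / 6883 × 100 = 86.7935
Fisher = √(L × P) = √(85.9504 × 86.7935) = 86.3710

86.37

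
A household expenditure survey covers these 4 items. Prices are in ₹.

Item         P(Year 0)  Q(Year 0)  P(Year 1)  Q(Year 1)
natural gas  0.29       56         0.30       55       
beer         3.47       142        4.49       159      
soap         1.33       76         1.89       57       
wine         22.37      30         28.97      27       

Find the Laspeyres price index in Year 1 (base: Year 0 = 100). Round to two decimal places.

130.13

Laspeyres price index uses base-period quantities as weights.
ΣP(Year 1)·Q(Year 0) = 0.30×56 + 4.49×142 + 1.89×76 + 28.97×30 = 16.8 + 637.58 + 143.64 + 869.1 = 1667.12
ΣP(Year 0)·Q(Year 0) = 0.29×56 + 3.47×142 + 1.33×76 + 22.37×30 = 16.24 + 492.74 + 101.08 + 671.1 = 1281.16
Index = 1667.12 / 1281.16 × 100 = 130.1258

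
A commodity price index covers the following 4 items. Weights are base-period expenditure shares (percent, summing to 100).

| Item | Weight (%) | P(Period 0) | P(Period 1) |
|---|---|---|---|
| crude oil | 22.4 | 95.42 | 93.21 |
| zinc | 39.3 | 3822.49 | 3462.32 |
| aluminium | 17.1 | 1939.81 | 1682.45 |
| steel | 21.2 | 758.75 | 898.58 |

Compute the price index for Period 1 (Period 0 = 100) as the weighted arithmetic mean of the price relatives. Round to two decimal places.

crude oil: 22.4 × (93.21/95.42) = 22.4 × 0.976839 = 21.8812
zinc: 39.3 × (3462.32/3822.49) = 39.3 × 0.905776 = 35.5970
aluminium: 17.1 × (1682.45/1939.81) = 17.1 × 0.867327 = 14.8313
steel: 21.2 × (898.58/758.75) = 21.2 × 1.184290 = 25.1069
Index = Σ wᵢ·(p₁ᵢ/p₀ᵢ) = 21.8812 + 35.5970 + 14.8313 + 25.1069 = 97.4164

97.42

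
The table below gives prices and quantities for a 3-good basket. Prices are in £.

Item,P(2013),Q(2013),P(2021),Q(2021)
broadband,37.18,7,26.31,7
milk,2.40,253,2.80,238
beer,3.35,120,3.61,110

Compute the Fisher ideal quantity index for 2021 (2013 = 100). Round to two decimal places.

Laspeyres component (base-period weights):
ΣP(2013)Q(2021) = 37.18×7 + 2.40×238 + 3.35×110 = 260.26 + 571.2 + 368.5 = 1199.96
ΣP(2013)Q(2013) = 37.18×7 + 2.40×253 + 3.35×120 = 260.26 + 607.2 + 402 = 1269.46
L = 1199.96 / 1269.46 × 100 = 94.5252
Paasche component (current-period weights):
ΣP(2021)Q(2021) = 26.31×7 + 2.80×238 + 3.61×110 = 184.17 + 666.4 + 397.1 = 1247.67
ΣP(2021)Q(2013) = 26.31×7 + 2.80×253 + 3.61×120 = 184.17 + 708.4 + 433.2 = 1325.77
P = 1247.67 / 1325.77 × 100 = 94.1091
Fisher = √(L × P) = √(94.5252 × 94.1091) = 94.3169

94.32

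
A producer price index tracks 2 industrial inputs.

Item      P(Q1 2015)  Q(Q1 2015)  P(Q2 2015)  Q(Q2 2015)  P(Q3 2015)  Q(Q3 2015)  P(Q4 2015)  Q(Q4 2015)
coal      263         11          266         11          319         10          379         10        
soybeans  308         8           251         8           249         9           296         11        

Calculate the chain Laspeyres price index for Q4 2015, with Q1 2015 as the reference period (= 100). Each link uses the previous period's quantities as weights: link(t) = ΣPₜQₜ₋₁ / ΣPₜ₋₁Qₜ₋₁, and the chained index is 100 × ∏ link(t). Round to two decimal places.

122.03

Link Q1 2015→Q2 2015:
ΣP(Q2 2015)Q(Q1 2015) = 266×11 + 251×8 = 2926 + 2008 = 4934
ΣP(Q1 2015)Q(Q1 2015) = 263×11 + 308×8 = 2893 + 2464 = 5357
link = 4934/5357 = 0.921038
Link Q2 2015→Q3 2015:
ΣP(Q3 2015)Q(Q2 2015) = 319×11 + 249×8 = 3509 + 1992 = 5501
ΣP(Q2 2015)Q(Q2 2015) = 266×11 + 251×8 = 2926 + 2008 = 4934
link = 5501/4934 = 1.114917
Link Q3 2015→Q4 2015:
ΣP(Q4 2015)Q(Q3 2015) = 379×10 + 296×9 = 3790 + 2664 = 6454
ΣP(Q3 2015)Q(Q3 2015) = 319×10 + 249×9 = 3190 + 2241 = 5431
link = 6454/5431 = 1.188363
Chained index = 100 × 0.921038 × 1.114917 × 1.188363 = 122.0307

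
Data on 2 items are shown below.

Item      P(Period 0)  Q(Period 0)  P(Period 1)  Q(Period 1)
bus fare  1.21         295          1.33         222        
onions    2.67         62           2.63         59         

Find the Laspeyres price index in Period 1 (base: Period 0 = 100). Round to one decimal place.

106.3

Laspeyres price index uses base-period quantities as weights.
ΣP(Period 1)·Q(Period 0) = 1.33×295 + 2.63×62 = 392.35 + 163.06 = 555.41
ΣP(Period 0)·Q(Period 0) = 1.21×295 + 2.67×62 = 356.95 + 165.54 = 522.49
Index = 555.41 / 522.49 × 100 = 106.3006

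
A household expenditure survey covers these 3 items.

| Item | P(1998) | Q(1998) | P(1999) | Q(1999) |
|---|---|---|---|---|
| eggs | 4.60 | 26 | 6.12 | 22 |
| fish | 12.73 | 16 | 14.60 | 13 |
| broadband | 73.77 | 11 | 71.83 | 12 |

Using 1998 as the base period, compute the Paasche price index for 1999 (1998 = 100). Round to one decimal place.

Paasche price index uses current-period quantities as weights.
ΣP(1999)·Q(1999) = 6.12×22 + 14.60×13 + 71.83×12 = 134.64 + 189.8 + 861.96 = 1186.4
ΣP(1998)·Q(1999) = 4.60×22 + 12.73×13 + 73.77×12 = 101.2 + 165.49 + 885.24 = 1151.93
Index = 1186.4 / 1151.93 × 100 = 102.9924

103.0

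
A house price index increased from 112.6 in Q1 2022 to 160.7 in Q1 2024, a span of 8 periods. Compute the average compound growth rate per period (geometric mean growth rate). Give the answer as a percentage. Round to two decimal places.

4.55%

Growth factor = (160.7/112.6)^(1/8) = (1.427176)^(1/8) = 1.045465
Growth rate = 1.045465 − 1 = 0.045465 = 4.5465%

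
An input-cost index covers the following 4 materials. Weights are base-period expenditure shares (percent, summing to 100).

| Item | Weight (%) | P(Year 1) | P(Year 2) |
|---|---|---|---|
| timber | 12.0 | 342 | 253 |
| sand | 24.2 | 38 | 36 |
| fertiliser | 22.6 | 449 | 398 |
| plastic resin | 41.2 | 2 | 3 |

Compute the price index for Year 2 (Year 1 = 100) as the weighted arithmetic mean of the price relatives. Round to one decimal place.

113.6

timber: 12.0 × (253/342) = 12.0 × 0.739766 = 8.8772
sand: 24.2 × (36/38) = 24.2 × 0.947368 = 22.9263
fertiliser: 22.6 × (398/449) = 22.6 × 0.886414 = 20.0330
plastic resin: 41.2 × (3/2) = 41.2 × 1.500000 = 61.8000
Index = Σ wᵢ·(p₁ᵢ/p₀ᵢ) = 8.8772 + 22.9263 + 20.0330 + 61.8000 = 113.6365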